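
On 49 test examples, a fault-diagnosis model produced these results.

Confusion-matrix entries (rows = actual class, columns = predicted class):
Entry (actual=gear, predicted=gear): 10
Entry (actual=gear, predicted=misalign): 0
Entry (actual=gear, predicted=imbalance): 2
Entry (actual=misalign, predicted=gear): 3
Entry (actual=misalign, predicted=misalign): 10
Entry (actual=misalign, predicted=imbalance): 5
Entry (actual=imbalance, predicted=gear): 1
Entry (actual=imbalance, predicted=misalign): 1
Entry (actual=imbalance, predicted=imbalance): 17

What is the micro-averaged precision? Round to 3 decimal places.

0.755

Micro-averaging pools counts across classes: ΣTP=37, ΣFP=12, ΣFN=12.
Micro-precision = TP/(TP+FP) on pooled counts = 0.755 (equals overall accuracy in single-label multiclass).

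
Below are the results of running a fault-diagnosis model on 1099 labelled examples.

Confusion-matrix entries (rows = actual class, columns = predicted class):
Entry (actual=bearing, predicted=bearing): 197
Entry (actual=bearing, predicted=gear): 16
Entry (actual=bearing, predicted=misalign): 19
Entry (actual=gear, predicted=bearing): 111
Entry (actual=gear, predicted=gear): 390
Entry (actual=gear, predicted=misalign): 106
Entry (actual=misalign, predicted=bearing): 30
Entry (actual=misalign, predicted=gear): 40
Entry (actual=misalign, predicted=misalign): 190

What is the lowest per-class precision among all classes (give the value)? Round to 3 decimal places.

0.583

Per-class precision (TP/(TP+FP)):
  bearing: TP=197, FP=111+30=141 → 197/338 = 0.5828
  gear: TP=390, FP=16+40=56 → 390/446 = 0.8744
  misalign: TP=190, FP=19+106=125 → 190/315 = 0.6032
Lowest is class 'bearing' with precision = 0.583.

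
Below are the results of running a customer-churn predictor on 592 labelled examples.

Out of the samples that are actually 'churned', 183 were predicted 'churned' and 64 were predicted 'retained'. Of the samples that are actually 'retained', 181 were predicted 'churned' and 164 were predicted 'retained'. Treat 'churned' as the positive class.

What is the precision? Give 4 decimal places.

0.5027

Precision = TP/(TP+FP) = 183/(183+181) = 183/364 = 0.5027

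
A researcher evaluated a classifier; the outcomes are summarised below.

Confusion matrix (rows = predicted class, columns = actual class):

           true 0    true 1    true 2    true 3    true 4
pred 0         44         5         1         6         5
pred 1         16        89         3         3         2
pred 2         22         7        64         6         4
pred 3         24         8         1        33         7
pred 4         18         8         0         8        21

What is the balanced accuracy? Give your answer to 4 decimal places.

0.6342

Balanced accuracy = mean of per-class recall.
  0: recall = 44/124 = 0.35484
  1: recall = 89/117 = 0.76068
  2: recall = 64/69 = 0.92754
  3: recall = 33/56 = 0.58929
  4: recall = 21/39 = 0.53846
Mean = (0.35484 + 0.76068 + 0.92754 + 0.58929 + 0.53846) / 5 = 0.6342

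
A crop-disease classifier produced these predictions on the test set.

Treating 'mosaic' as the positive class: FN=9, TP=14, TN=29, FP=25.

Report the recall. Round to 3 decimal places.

Recall = TP/(TP+FN) = 14/(14+9) = 14/23 = 0.609

0.609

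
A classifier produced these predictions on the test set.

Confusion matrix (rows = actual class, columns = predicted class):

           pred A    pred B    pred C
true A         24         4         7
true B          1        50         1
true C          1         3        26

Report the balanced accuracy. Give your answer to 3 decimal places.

Balanced accuracy = mean of per-class recall.
  A: recall = 24/35 = 0.6857
  B: recall = 50/52 = 0.9615
  C: recall = 26/30 = 0.8667
Mean = (0.6857 + 0.9615 + 0.8667) / 3 = 0.838

0.838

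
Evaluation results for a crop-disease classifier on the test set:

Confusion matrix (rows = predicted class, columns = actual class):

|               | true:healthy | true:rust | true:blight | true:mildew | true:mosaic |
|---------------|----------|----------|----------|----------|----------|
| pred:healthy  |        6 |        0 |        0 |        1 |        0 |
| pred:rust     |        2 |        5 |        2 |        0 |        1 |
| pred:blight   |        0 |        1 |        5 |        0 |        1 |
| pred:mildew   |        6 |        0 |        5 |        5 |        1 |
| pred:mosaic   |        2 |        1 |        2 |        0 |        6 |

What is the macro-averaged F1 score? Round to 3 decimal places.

Per-class F1 score (2·TP/(2·TP+FP+FN)):
  healthy: TP=6, FP=0+0+1+0=1, FN=2+0+6+2=10 → 12/23 = 0.5217
  rust: TP=5, FP=2+2+0+1=5, FN=0+1+0+1=2 → 10/17 = 0.5882
  blight: TP=5, FP=0+1+0+1=2, FN=0+2+5+2=9 → 10/21 = 0.4762
  mildew: TP=5, FP=6+0+5+1=12, FN=1+0+0+0=1 → 10/23 = 0.4348
  mosaic: TP=6, FP=2+1+2+0=5, FN=0+1+1+1=3 → 12/20 = 0.6000
Macro-F1 score = mean = (0.5217 + 0.5882 + 0.4762 + 0.4348 + 0.6000) / 5 = 0.524

0.524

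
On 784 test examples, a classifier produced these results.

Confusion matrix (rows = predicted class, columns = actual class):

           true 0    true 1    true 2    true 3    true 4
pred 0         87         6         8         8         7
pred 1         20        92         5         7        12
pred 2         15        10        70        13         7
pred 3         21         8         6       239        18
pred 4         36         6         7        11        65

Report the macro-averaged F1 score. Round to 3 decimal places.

Per-class F1 score (2·TP/(2·TP+FP+FN)):
  0: TP=87, FP=6+8+8+7=29, FN=20+15+21+36=92 → 174/295 = 0.5898
  1: TP=92, FP=20+5+7+12=44, FN=6+10+8+6=30 → 184/258 = 0.7132
  2: TP=70, FP=15+10+13+7=45, FN=8+5+6+7=26 → 140/211 = 0.6635
  3: TP=239, FP=21+8+6+18=53, FN=8+7+13+11=39 → 478/570 = 0.8386
  4: TP=65, FP=36+6+7+11=60, FN=7+12+7+18=44 → 130/234 = 0.5556
Macro-F1 score = mean = (0.5898 + 0.7132 + 0.6635 + 0.8386 + 0.5556) / 5 = 0.672

0.672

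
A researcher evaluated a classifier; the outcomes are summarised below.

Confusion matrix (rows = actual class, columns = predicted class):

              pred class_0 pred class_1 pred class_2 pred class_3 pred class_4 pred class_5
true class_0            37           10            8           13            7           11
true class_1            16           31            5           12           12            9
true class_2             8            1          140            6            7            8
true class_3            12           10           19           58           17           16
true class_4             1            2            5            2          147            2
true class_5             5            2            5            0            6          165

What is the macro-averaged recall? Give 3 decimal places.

0.647

Per-class recall (TP/(TP+FN)):
  class_0: TP=37, FN=10+8+13+7+11=49 → 37/86 = 0.4302
  class_1: TP=31, FN=16+5+12+12+9=54 → 31/85 = 0.3647
  class_2: TP=140, FN=8+1+6+7+8=30 → 140/170 = 0.8235
  class_3: TP=58, FN=12+10+19+17+16=74 → 58/132 = 0.4394
  class_4: TP=147, FN=1+2+5+2+2=12 → 147/159 = 0.9245
  class_5: TP=165, FN=5+2+5+0+6=18 → 165/183 = 0.9016
Macro-recall = mean = (0.4302 + 0.3647 + 0.8235 + 0.4394 + 0.9245 + 0.9016) / 6 = 0.647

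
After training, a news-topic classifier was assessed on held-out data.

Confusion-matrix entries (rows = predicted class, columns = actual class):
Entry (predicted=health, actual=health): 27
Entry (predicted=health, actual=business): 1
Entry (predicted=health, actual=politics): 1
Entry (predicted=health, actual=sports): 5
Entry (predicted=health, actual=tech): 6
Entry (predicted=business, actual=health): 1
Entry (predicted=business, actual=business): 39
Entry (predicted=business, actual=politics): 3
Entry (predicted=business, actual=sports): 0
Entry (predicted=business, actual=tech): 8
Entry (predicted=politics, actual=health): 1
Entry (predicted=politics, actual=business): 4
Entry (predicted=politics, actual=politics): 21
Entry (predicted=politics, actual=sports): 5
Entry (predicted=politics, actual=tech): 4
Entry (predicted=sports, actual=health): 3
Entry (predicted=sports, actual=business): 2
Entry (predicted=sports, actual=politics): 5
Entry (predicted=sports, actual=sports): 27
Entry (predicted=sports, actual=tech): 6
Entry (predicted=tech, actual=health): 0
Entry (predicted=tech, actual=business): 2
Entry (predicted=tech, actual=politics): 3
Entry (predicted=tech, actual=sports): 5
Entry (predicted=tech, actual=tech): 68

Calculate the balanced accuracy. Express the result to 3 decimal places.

0.735

Balanced accuracy = mean of per-class recall.
  health: recall = 27/32 = 0.8438
  business: recall = 39/48 = 0.8125
  politics: recall = 21/33 = 0.6364
  sports: recall = 27/42 = 0.6429
  tech: recall = 68/92 = 0.7391
Mean = (0.8438 + 0.8125 + 0.6364 + 0.6429 + 0.7391) / 5 = 0.735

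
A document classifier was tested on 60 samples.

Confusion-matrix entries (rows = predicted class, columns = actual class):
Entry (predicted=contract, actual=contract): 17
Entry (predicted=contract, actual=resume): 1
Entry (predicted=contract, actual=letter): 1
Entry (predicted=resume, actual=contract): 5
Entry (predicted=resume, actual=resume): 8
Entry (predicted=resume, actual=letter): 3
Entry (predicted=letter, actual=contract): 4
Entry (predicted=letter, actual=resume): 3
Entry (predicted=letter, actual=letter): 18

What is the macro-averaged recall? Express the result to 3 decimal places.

0.713

Per-class recall (TP/(TP+FN)):
  contract: TP=17, FN=5+4=9 → 17/26 = 0.6538
  resume: TP=8, FN=1+3=4 → 8/12 = 0.6667
  letter: TP=18, FN=1+3=4 → 18/22 = 0.8182
Macro-recall = mean = (0.6538 + 0.6667 + 0.8182) / 3 = 0.713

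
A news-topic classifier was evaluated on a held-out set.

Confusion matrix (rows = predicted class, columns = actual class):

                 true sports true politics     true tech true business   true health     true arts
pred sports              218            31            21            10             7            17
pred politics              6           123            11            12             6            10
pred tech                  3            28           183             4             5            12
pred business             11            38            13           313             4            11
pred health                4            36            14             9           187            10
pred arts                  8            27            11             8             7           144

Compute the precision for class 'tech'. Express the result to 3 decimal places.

0.779

Take TP from the diagonal, FP from the rest of the 'tech' prediction marginal, FN from the rest of the 'tech' actual marginal.
precision = TP/(TP+FP).
tech: TP=183, FP=3+28+4+5+12=52 → 183/235 = 0.7787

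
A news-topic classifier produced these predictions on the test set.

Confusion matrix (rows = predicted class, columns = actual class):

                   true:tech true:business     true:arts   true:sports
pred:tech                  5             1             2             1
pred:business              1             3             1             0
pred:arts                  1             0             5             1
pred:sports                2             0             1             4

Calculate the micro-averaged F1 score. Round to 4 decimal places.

0.6071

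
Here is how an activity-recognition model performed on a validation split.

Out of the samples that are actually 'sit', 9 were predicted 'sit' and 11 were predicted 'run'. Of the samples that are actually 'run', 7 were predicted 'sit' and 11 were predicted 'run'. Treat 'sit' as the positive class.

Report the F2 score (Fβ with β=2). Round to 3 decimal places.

0.469

Fβ = (1+β²)·TP / ((1+β²)·TP + β²·FN + FP), with β²=4
= 5·9 / (5·9 + 4·11 + 7) = 0.469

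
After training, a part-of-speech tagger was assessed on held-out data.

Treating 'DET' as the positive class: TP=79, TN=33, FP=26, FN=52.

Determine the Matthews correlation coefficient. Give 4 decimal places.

MCC = (TP·TN − FP·FN) / √((TP+FP)(TP+FN)(TN+FP)(TN+FN))
Numerator = 79·33 − 26·52 = 1255
Denominator = √(105·131·59·85) = √68981325 = 8305.4997
MCC = 1255 / 8305.4997 = 0.1511

0.1511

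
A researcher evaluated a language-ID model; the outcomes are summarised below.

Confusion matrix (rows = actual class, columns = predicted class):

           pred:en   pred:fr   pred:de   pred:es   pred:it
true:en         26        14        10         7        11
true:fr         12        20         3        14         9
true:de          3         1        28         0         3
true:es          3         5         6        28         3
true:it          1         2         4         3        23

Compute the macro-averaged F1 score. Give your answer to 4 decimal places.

0.5299

Per-class F1 score (2·TP/(2·TP+FP+FN)):
  en: TP=26, FP=12+3+3+1=19, FN=14+10+7+11=42 → 52/113 = 0.46018
  fr: TP=20, FP=14+1+5+2=22, FN=12+3+14+9=38 → 40/100 = 0.40000
  de: TP=28, FP=10+3+6+4=23, FN=3+1+0+3=7 → 56/86 = 0.65116
  es: TP=28, FP=7+14+0+3=24, FN=3+5+6+3=17 → 56/97 = 0.57732
  it: TP=23, FP=11+9+3+3=26, FN=1+2+4+3=10 → 46/82 = 0.56098
Macro-F1 score = mean = (0.46018 + 0.40000 + 0.65116 + 0.57732 + 0.56098) / 5 = 0.5299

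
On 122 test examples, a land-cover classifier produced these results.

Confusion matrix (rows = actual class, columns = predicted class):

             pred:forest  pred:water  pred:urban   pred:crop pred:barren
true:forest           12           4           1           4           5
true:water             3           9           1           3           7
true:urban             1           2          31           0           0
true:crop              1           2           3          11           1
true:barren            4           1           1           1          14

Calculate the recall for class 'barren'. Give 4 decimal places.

0.6667

Treat 'barren' as positive and all other classes as negative.
recall = TP/(TP+FN).
barren: TP=14, FN=4+1+1+1=7 → 14/21 = 0.66667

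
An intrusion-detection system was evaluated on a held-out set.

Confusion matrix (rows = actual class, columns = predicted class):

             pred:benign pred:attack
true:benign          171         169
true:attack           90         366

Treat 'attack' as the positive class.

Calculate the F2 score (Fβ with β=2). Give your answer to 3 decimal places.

Fβ = (1+β²)·TP / ((1+β²)·TP + β²·FN + FP), with β²=4
= 5·366 / (5·366 + 4·90 + 169) = 0.776

0.776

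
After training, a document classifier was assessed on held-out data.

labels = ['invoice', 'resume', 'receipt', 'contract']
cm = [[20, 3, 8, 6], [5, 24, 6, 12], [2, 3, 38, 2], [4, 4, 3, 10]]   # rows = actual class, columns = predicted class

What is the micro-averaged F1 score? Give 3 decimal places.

0.613

Micro-averaging pools counts across classes: ΣTP=92, ΣFP=58, ΣFN=58.
Micro-F1 score = 2·TP/(2·TP+FP+FN) on pooled counts = 0.613 (equals overall accuracy in single-label multiclass).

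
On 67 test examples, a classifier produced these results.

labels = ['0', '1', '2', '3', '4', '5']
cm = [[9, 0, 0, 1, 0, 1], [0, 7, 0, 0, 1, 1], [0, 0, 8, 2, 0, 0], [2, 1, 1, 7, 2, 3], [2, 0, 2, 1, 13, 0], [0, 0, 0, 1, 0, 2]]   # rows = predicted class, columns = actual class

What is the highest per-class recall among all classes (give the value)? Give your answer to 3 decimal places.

0.875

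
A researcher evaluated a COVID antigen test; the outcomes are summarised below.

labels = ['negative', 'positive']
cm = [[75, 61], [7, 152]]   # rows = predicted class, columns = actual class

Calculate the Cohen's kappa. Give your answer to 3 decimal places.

0.522

Observed agreement pₒ = trace/N = 227/295 = 0.7695
Expected agreement pₑ = Σ (rowᵢ·colᵢ)/N² = (82·136 + 213·159)/295² = 0.5173
κ = (pₒ − pₑ)/(1 − pₑ) = (0.7695 − 0.5173)/(1 − 0.5173) = 0.522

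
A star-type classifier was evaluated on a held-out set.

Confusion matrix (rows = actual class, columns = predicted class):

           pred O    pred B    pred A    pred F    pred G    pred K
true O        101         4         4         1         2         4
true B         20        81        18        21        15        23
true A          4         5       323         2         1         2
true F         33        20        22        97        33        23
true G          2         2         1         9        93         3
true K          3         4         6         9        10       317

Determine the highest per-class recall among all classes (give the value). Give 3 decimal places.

Per-class recall (TP/(TP+FN)):
  O: TP=101, FN=4+4+1+2+4=15 → 101/116 = 0.8707
  B: TP=81, FN=20+18+21+15+23=97 → 81/178 = 0.4551
  A: TP=323, FN=4+5+2+1+2=14 → 323/337 = 0.9585
  F: TP=97, FN=33+20+22+33+23=131 → 97/228 = 0.4254
  G: TP=93, FN=2+2+1+9+3=17 → 93/110 = 0.8455
  K: TP=317, FN=3+4+6+9+10=32 → 317/349 = 0.9083
Highest is class 'A' with recall = 0.958.

0.958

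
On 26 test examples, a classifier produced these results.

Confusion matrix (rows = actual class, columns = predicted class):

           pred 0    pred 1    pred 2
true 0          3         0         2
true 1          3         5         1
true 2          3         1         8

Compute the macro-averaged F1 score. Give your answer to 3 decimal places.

Per-class F1 score (2·TP/(2·TP+FP+FN)):
  0: TP=3, FP=3+3=6, FN=0+2=2 → 6/14 = 0.4286
  1: TP=5, FP=0+1=1, FN=3+1=4 → 10/15 = 0.6667
  2: TP=8, FP=2+1=3, FN=3+1=4 → 16/23 = 0.6957
Macro-F1 score = mean = (0.4286 + 0.6667 + 0.6957) / 3 = 0.597

0.597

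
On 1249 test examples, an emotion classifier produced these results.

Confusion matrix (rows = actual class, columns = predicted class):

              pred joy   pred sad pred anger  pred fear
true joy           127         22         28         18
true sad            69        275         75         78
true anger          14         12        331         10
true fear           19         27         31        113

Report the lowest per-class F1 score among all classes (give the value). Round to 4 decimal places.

Per-class F1 score (2·TP/(2·TP+FP+FN)):
  joy: TP=127, FP=69+14+19=102, FN=22+28+18=68 → 254/424 = 0.59906
  sad: TP=275, FP=22+12+27=61, FN=69+75+78=222 → 550/833 = 0.66026
  anger: TP=331, FP=28+75+31=134, FN=14+12+10=36 → 662/832 = 0.79567
  fear: TP=113, FP=18+78+10=106, FN=19+27+31=77 → 226/409 = 0.55257
Lowest is class 'fear' with F1 score = 0.5526.

0.5526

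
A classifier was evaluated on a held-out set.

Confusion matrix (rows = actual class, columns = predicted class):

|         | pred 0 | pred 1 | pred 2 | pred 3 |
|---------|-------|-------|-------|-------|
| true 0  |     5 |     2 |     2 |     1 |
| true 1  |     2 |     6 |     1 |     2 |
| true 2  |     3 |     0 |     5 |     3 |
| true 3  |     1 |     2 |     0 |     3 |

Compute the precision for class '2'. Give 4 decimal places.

0.6250

Treat '2' as positive and all other classes as negative.
precision = TP/(TP+FP).
2: TP=5, FP=2+1+0=3 → 5/8 = 0.62500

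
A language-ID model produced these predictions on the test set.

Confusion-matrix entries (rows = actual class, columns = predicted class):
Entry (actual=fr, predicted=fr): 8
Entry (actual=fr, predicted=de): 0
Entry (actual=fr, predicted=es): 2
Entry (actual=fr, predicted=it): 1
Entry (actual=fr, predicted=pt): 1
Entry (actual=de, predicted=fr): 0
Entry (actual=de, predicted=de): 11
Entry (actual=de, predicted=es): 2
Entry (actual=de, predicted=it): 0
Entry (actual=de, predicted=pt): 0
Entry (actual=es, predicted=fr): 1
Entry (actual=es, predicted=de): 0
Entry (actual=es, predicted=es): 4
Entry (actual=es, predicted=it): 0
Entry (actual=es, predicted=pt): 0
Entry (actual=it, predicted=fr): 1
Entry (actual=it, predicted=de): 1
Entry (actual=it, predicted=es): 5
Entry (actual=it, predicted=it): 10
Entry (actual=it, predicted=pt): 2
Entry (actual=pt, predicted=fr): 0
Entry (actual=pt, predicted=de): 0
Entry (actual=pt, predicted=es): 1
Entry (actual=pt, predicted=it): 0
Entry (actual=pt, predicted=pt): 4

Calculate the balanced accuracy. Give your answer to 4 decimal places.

Balanced accuracy = mean of per-class recall.
  fr: recall = 8/12 = 0.66667
  de: recall = 11/13 = 0.84615
  es: recall = 4/5 = 0.80000
  it: recall = 10/19 = 0.52632
  pt: recall = 4/5 = 0.80000
Mean = (0.66667 + 0.84615 + 0.80000 + 0.52632 + 0.80000) / 5 = 0.7278

0.7278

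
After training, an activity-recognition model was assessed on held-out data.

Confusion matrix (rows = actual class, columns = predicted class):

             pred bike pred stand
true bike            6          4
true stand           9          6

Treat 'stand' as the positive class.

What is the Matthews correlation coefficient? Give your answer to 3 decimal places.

MCC = (TP·TN − FP·FN) / √((TP+FP)(TP+FN)(TN+FP)(TN+FN))
Numerator = 6·6 − 4·9 = 0
Denominator = √(10·15·10·15) = √22500 = 150.0000
MCC = 0 / 150.0000 = 0.000

0.000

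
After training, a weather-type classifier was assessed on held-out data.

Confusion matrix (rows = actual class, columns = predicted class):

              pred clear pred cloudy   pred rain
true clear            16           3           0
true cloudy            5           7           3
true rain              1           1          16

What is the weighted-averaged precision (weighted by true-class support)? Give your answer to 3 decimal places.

Per-class precision (TP/(TP+FP)):
  clear: TP=16, FP=5+1=6 → 16/22 = 0.7273
  cloudy: TP=7, FP=3+1=4 → 7/11 = 0.6364
  rain: TP=16, FP=0+3=3 → 16/19 = 0.8421
Weighted-precision = Σ (supportᵢ/N)·precisionᵢ with N=52: (19/52)·0.7273 + (15/52)·0.6364 + (18/52)·0.8421 = 0.741

0.741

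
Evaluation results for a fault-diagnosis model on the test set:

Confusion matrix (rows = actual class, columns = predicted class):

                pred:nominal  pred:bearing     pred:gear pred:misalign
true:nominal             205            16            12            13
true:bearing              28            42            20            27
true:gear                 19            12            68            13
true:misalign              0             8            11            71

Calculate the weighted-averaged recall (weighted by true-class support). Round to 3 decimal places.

Per-class recall (TP/(TP+FN)):
  nominal: TP=205, FN=16+12+13=41 → 205/246 = 0.8333
  bearing: TP=42, FN=28+20+27=75 → 42/117 = 0.3590
  gear: TP=68, FN=19+12+13=44 → 68/112 = 0.6071
  misalign: TP=71, FN=0+8+11=19 → 71/90 = 0.7889
Weighted-recall = Σ (supportᵢ/N)·recallᵢ with N=565: (246/565)·0.8333 + (117/565)·0.3590 + (112/565)·0.6071 + (90/565)·0.7889 = 0.683

0.683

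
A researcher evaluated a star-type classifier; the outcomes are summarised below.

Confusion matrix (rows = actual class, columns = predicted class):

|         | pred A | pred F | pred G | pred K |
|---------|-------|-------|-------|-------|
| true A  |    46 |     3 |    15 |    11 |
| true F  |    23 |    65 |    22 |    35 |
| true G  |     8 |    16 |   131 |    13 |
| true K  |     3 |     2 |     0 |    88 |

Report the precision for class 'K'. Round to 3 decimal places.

One-vs-rest for 'K': TP = diagonal; FP = other classes predicted 'K'; FN = 'K' predicted as other.
precision = TP/(TP+FP).
K: TP=88, FP=11+35+13=59 → 88/147 = 0.5986

0.599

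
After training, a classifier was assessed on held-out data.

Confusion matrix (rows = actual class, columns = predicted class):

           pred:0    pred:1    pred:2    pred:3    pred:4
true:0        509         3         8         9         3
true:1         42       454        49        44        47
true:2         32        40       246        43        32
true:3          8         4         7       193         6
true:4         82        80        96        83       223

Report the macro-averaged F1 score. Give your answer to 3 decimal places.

0.674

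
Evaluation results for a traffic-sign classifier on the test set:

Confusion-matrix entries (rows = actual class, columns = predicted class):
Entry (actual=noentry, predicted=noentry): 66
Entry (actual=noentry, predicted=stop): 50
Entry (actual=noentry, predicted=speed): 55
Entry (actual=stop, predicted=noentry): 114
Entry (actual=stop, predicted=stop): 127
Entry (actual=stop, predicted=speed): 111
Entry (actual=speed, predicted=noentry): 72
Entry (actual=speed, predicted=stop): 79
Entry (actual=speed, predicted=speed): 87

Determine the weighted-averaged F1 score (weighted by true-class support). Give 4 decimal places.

0.3742

Per-class F1 score (2·TP/(2·TP+FP+FN)):
  noentry: TP=66, FP=114+72=186, FN=50+55=105 → 132/423 = 0.31206
  stop: TP=127, FP=50+79=129, FN=114+111=225 → 254/608 = 0.41776
  speed: TP=87, FP=55+111=166, FN=72+79=151 → 174/491 = 0.35438
Weighted-F1 score = Σ (supportᵢ/N)·F1 scoreᵢ with N=761: (171/761)·0.31206 + (352/761)·0.41776 + (238/761)·0.35438 = 0.3742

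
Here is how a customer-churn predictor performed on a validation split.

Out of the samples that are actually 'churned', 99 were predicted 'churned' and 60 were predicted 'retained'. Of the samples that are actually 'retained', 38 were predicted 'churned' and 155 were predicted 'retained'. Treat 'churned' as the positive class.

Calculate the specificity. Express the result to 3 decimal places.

0.803

Specificity = TN/(TN+FP) = 155/(155+38) = 0.803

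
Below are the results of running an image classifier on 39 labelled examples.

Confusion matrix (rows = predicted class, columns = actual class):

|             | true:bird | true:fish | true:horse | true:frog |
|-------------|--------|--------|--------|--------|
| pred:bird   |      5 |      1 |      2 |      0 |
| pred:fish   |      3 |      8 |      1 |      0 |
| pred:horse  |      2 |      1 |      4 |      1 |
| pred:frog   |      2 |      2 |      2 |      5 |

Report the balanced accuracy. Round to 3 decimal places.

0.590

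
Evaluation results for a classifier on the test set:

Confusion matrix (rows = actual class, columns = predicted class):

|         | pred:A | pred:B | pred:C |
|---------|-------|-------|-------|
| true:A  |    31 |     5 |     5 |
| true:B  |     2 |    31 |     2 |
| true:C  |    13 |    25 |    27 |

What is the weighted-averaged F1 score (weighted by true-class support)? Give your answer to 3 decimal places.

0.619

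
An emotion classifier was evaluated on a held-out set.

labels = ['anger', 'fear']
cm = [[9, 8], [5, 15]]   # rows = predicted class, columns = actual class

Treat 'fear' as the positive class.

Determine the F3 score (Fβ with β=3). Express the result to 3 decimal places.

0.661

Fβ = (1+β²)·TP / ((1+β²)·TP + β²·FN + FP), with β²=9
= 10·15 / (10·15 + 9·8 + 5) = 0.661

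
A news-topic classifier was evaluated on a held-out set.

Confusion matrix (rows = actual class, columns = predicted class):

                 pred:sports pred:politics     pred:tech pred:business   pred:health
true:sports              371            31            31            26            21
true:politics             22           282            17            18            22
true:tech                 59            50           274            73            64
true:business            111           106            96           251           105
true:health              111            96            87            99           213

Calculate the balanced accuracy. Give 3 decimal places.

Balanced accuracy = mean of per-class recall.
  sports: recall = 371/480 = 0.7729
  politics: recall = 282/361 = 0.7812
  tech: recall = 274/520 = 0.5269
  business: recall = 251/669 = 0.3752
  health: recall = 213/606 = 0.3515
Mean = (0.7729 + 0.7812 + 0.5269 + 0.3752 + 0.3515) / 5 = 0.562

0.562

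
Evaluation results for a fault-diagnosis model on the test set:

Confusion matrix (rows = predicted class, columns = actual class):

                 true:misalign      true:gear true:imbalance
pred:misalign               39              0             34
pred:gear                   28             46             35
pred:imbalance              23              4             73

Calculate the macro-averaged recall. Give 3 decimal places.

0.622

Per-class recall (TP/(TP+FN)):
  misalign: TP=39, FN=28+23=51 → 39/90 = 0.4333
  gear: TP=46, FN=0+4=4 → 46/50 = 0.9200
  imbalance: TP=73, FN=34+35=69 → 73/142 = 0.5141
Macro-recall = mean = (0.4333 + 0.9200 + 0.5141) / 3 = 0.622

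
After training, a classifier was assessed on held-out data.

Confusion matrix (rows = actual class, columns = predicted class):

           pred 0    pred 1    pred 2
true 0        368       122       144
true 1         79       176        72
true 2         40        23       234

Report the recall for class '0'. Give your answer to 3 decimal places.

One-vs-rest for '0': TP = diagonal; FP = other classes predicted '0'; FN = '0' predicted as other.
recall = TP/(TP+FN).
0: TP=368, FN=122+144=266 → 368/634 = 0.5804

0.580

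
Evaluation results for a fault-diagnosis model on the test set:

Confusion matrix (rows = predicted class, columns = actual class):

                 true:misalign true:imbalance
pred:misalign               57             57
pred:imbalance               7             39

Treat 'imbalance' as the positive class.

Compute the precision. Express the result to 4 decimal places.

Precision = TP/(TP+FP) = 39/(39+7) = 39/46 = 0.8478

0.8478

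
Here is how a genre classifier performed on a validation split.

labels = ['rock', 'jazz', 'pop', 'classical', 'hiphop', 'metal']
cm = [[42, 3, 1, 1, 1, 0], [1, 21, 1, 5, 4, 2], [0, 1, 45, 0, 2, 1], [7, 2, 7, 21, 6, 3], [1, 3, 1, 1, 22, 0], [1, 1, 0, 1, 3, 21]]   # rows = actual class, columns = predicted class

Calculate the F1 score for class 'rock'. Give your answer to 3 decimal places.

Treat 'rock' as positive and all other classes as negative.
F1 score = 2·TP/(2·TP+FP+FN).
rock: TP=42, FP=1+0+7+1+1=10, FN=3+1+1+1+0=6 → 84/100 = 0.8400

0.840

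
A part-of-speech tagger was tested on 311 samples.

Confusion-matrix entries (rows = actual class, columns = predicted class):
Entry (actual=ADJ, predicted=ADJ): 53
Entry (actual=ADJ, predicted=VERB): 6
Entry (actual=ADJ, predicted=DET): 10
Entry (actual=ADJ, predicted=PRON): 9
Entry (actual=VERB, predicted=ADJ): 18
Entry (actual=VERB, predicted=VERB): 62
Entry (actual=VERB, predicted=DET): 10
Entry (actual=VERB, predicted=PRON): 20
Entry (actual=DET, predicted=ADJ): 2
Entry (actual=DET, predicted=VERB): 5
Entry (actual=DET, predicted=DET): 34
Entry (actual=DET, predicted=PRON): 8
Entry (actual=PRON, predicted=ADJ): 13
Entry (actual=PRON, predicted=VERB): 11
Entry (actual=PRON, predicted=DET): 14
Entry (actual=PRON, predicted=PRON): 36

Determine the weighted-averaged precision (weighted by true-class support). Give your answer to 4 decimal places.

0.6117

Per-class precision (TP/(TP+FP)):
  ADJ: TP=53, FP=18+2+13=33 → 53/86 = 0.61628
  VERB: TP=62, FP=6+5+11=22 → 62/84 = 0.73810
  DET: TP=34, FP=10+10+14=34 → 34/68 = 0.50000
  PRON: TP=36, FP=9+20+8=37 → 36/73 = 0.49315
Weighted-precision = Σ (supportᵢ/N)·precisionᵢ with N=311: (78/311)·0.61628 + (110/311)·0.73810 + (49/311)·0.50000 + (74/311)·0.49315 = 0.6117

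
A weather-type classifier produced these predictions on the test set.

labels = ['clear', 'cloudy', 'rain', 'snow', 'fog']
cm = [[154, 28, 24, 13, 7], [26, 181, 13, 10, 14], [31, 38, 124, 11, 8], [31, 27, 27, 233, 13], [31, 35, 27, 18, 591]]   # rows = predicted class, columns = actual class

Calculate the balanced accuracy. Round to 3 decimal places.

0.696

Balanced accuracy = mean of per-class recall.
  clear: recall = 154/273 = 0.5641
  cloudy: recall = 181/309 = 0.5858
  rain: recall = 124/215 = 0.5767
  snow: recall = 233/285 = 0.8175
  fog: recall = 591/633 = 0.9336
Mean = (0.5641 + 0.5858 + 0.5767 + 0.8175 + 0.9336) / 5 = 0.696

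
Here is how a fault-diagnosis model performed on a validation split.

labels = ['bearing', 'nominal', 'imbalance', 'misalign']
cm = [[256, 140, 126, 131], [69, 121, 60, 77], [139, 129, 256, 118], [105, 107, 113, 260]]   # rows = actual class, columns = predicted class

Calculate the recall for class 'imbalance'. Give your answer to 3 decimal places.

Take TP from the diagonal, FP from the rest of the 'imbalance' prediction marginal, FN from the rest of the 'imbalance' actual marginal.
recall = TP/(TP+FN).
imbalance: TP=256, FN=139+129+118=386 → 256/642 = 0.3988

0.399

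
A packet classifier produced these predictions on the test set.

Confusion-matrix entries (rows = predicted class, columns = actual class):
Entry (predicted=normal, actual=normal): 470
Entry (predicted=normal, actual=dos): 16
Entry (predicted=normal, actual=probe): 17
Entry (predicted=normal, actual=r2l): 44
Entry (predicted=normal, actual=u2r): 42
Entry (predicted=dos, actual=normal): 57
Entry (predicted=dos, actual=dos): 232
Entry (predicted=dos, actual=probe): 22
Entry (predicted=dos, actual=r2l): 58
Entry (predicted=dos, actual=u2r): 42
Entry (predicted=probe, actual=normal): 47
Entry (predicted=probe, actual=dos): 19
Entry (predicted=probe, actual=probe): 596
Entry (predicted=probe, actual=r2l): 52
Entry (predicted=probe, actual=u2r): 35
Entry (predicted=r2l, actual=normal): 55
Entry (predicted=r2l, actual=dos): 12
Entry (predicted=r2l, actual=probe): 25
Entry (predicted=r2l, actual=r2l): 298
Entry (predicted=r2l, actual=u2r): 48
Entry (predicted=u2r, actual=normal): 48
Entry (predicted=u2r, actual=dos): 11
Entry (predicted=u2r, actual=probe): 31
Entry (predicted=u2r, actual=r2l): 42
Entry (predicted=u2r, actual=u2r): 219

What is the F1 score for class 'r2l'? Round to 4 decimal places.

0.6395

One-vs-rest for 'r2l': TP = diagonal; FP = other classes predicted 'r2l'; FN = 'r2l' predicted as other.
F1 score = 2·TP/(2·TP+FP+FN).
r2l: TP=298, FP=55+12+25+48=140, FN=44+58+52+42=196 → 596/932 = 0.63948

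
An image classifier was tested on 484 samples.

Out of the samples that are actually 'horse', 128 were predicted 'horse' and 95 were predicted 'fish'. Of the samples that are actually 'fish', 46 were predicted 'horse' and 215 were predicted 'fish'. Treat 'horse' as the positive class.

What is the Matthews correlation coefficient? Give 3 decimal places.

0.413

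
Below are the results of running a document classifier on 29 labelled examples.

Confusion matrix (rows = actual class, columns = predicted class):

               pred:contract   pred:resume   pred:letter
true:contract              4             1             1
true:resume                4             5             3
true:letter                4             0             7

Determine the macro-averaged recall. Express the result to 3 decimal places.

0.573

Per-class recall (TP/(TP+FN)):
  contract: TP=4, FN=1+1=2 → 4/6 = 0.6667
  resume: TP=5, FN=4+3=7 → 5/12 = 0.4167
  letter: TP=7, FN=4+0=4 → 7/11 = 0.6364
Macro-recall = mean = (0.6667 + 0.4167 + 0.6364) / 3 = 0.573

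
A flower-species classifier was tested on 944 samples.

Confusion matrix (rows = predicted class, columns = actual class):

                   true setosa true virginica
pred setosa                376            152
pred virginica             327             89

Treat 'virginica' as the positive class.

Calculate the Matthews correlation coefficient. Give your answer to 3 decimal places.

MCC = (TP·TN − FP·FN) / √((TP+FP)(TP+FN)(TN+FP)(TN+FN))
Numerator = 89·376 − 327·152 = -16240
Denominator = √(416·241·703·528) = √37213423104 = 192907.8099
MCC = -16240 / 192907.8099 = -0.084

-0.084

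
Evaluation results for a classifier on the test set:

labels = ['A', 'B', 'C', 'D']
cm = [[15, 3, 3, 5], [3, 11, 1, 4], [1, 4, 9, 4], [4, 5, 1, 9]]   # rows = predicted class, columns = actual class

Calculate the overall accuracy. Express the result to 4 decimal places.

Accuracy = trace / total = (15+11+9+9=44) / 82 = 44/82 = 0.5366

0.5366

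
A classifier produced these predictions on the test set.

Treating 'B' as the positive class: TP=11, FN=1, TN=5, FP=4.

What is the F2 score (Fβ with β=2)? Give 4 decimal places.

0.8730

Fβ = (1+β²)·TP / ((1+β²)·TP + β²·FN + FP), with β²=4
= 5·11 / (5·11 + 4·1 + 4) = 0.8730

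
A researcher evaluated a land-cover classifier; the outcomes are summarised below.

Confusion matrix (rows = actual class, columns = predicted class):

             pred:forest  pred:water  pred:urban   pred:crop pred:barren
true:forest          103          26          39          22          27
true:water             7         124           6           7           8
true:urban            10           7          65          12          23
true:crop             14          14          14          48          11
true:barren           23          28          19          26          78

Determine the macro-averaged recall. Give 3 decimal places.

0.554

Per-class recall (TP/(TP+FN)):
  forest: TP=103, FN=26+39+22+27=114 → 103/217 = 0.4747
  water: TP=124, FN=7+6+7+8=28 → 124/152 = 0.8158
  urban: TP=65, FN=10+7+12+23=52 → 65/117 = 0.5556
  crop: TP=48, FN=14+14+14+11=53 → 48/101 = 0.4752
  barren: TP=78, FN=23+28+19+26=96 → 78/174 = 0.4483
Macro-recall = mean = (0.4747 + 0.8158 + 0.5556 + 0.4752 + 0.4483) / 5 = 0.554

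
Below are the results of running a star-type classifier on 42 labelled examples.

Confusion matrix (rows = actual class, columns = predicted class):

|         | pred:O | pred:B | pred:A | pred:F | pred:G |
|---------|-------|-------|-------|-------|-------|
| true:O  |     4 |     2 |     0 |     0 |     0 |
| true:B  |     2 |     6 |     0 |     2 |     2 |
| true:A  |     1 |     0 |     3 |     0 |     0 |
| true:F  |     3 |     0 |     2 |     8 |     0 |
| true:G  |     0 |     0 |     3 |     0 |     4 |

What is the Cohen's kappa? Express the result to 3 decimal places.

0.491

Observed agreement pₒ = trace/N = 25/42 = 0.5952
Expected agreement pₑ = Σ (rowᵢ·colᵢ)/N² = (6·10 + 12·8 + 4·8 + 13·10 + 7·6)/42² = 0.2041
κ = (pₒ − pₑ)/(1 − pₑ) = (0.5952 − 0.2041)/(1 − 0.2041) = 0.491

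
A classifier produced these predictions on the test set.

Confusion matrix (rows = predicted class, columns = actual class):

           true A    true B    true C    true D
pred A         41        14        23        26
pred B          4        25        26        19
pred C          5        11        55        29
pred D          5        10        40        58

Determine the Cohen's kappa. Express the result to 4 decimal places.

Observed agreement pₒ = trace/N = 179/391 = 0.45780
Expected agreement pₑ = Σ (rowᵢ·colᵢ)/N² = (55·104 + 60·74 + 144·100 + 132·113)/391² = 0.25821
κ = (pₒ − pₑ)/(1 − pₑ) = (0.45780 − 0.25821)/(1 − 0.25821) = 0.2691

0.2691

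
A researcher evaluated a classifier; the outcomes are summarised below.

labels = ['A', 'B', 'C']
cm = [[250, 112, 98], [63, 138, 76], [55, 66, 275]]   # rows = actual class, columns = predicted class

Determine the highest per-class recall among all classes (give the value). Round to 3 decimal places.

0.694

Per-class recall (TP/(TP+FN)):
  A: TP=250, FN=112+98=210 → 250/460 = 0.5435
  B: TP=138, FN=63+76=139 → 138/277 = 0.4982
  C: TP=275, FN=55+66=121 → 275/396 = 0.6944
Highest is class 'C' with recall = 0.694.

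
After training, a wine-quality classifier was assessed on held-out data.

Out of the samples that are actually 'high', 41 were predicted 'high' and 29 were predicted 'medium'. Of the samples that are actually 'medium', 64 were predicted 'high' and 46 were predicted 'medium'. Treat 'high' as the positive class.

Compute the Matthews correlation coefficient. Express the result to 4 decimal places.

MCC = (TP·TN − FP·FN) / √((TP+FP)(TP+FN)(TN+FP)(TN+FN))
Numerator = 41·46 − 64·29 = 30
Denominator = √(105·70·110·75) = √60637500 = 7787.0084
MCC = 30 / 7787.0084 = 0.0039

0.0039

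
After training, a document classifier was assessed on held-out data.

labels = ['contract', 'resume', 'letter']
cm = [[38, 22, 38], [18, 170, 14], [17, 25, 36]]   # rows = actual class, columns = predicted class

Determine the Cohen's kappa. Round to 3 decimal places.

0.404

Observed agreement pₒ = trace/N = 244/378 = 0.6455
Expected agreement pₑ = Σ (rowᵢ·colᵢ)/N² = (98·73 + 202·217 + 78·88)/378² = 0.4049
κ = (pₒ − pₑ)/(1 − pₑ) = (0.6455 − 0.4049)/(1 − 0.4049) = 0.404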